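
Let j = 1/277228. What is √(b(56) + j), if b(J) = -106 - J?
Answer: I*√3112642172045/138614 ≈ 12.728*I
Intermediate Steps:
j = 1/277228 ≈ 3.6071e-6
√(b(56) + j) = √((-106 - 1*56) + 1/277228) = √((-106 - 56) + 1/277228) = √(-162 + 1/277228) = √(-44910935/277228) = I*√3112642172045/138614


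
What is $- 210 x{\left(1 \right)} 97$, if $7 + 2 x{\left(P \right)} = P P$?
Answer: $61110$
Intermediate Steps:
$x{\left(P \right)} = - \frac{7}{2} + \frac{P^{2}}{2}$ ($x{\left(P \right)} = - \frac{7}{2} + \frac{P P}{2} = - \frac{7}{2} + \frac{P^{2}}{2}$)
$- 210 x{\left(1 \right)} 97 = - 210 \left(- \frac{7}{2} + \frac{1^{2}}{2}\right) 97 = - 210 \left(- \frac{7}{2} + \frac{1}{2} \cdot 1\right) 97 = - 210 \left(- \frac{7}{2} + \frac{1}{2}\right) 97 = \left(-210\right) \left(-3\right) 97 = 630 \cdot 97 = 61110$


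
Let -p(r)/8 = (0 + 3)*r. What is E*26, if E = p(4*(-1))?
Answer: 2496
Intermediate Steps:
p(r) = -24*r (p(r) = -8*(0 + 3)*r = -24*r)
E = 96 (E = -96*(-1) = -24*(-4) = 96)
E*26 = 96*26 = 2496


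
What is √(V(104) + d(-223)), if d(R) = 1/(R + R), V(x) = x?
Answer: √20686818/446 ≈ 10.198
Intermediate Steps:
d(R) = 1/(2*R)
√(V(104) + d(-223)) = √(104 + (½)/(-223)) = √(104 + (½)*(-1/223)) = √(104 - 1/446) = √(46383/446) = √20686818/446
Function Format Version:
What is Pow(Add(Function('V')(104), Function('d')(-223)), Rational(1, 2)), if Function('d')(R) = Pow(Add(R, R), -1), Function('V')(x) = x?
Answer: Mul(Rational(1, 446), Pow(20686818, Rational(1, 2))) ≈ 10.198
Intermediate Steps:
Function('d')(R) = Mul(Rational(1, 2), Pow(R, -1)) (Function('d')(R) = Pow(Mul(2, R), -1) = Mul(Rational(1, 2), Pow(R, -1)))
Pow(Add(Function('V')(104), Function('d')(-223)), Rational(1, 2)) = Pow(Add(104, Mul(Rational(1, 2), Pow(-223, -1))), Rational(1, 2)) = Pow(Add(104, Mul(Rational(1, 2), Rational(-1, 223))), Rational(1, 2)) = Pow(Add(104, Rational(-1, 446)), Rational(1, 2)) = Pow(Rational(46383, 446), Rational(1, 2)) = Mul(Rational(1, 446), Pow(20686818, Rational(1, 2)))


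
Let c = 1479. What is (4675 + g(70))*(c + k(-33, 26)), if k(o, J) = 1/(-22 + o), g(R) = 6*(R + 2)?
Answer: 415423808/55 ≈ 7.5532e+6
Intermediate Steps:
g(R) = 12 + 6*R (g(R) = 6*(2 + R) = 12 + 6*R)
(4675 + g(70))*(c + k(-33, 26)) = (4675 + (12 + 6*70))*(1479 + 1/(-22 - 33)) = (4675 + (12 + 420))*(1479 + 1/(-55)) = (4675 + 432)*(1479 - 1/55) = 5107*(81344/55) = 415423808/55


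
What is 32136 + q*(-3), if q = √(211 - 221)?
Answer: 32136 - 3*I*√10 ≈ 32136.0 - 9.4868*I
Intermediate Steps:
q = I*√10 (q = √(-10) = I*√10 ≈ 3.1623*I)
32136 + q*(-3) = 32136 + (I*√10)*(-3) = 32136 - 3*I*√10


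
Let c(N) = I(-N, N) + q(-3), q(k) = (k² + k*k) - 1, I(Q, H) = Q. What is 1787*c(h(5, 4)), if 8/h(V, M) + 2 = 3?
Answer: 16083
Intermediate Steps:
h(V, M) = 8 (h(V, M) = 8/(-2 + 3) = 8/1 = 8*1 = 8)
q(k) = -1 + 2*k² (q(k) = (k² + k²) - 1 = 2*k² - 1 = -1 + 2*k²)
c(N) = 17 - N (c(N) = -N + (-1 + 2*(-3)²) = -N + (-1 + 2*9) = -N + (-1 + 18) = -N + 17 = 17 - N)
1787*c(h(5, 4)) = 1787*(17 - 1*8) = 1787*(17 - 8) = 1787*9 = 16083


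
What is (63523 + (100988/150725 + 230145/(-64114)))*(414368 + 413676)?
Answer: 254139764675629138054/4831791325 ≈ 5.2597e+10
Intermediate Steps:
(63523 + (100988/150725 + 230145/(-64114)))*(414368 + 413676) = (63523 + (100988*(1/150725) + 230145*(-1/64114)))*828044 = (63523 + (100988/150725 - 230145/64114))*828044 = (63523 - 28213860493/9663582650)*828044 = (613831546815457/9663582650)*828044 = 254139764675629138054/4831791325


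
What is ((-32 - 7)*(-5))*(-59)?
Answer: -11505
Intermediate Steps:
((-32 - 7)*(-5))*(-59) = -39*(-5)*(-59) = 195*(-59) = -11505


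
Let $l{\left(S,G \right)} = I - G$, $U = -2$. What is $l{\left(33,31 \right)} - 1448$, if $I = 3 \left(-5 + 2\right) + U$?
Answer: $-1490$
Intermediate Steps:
$I = -11$ ($I = 3 \left(-5 + 2\right) - 2 = 3 \left(-3\right) - 2 = -9 - 2 = -11$)
$l{\left(S,G \right)} = -11 - G$
$l{\left(33,31 \right)} - 1448 = \left(-11 - 31\right) - 1448 = -42 - 1448 = -1490$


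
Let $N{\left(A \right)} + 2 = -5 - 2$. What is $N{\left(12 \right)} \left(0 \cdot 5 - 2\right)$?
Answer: $18$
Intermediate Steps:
$N{\left(A \right)} = -9$ ($N{\left(A \right)} = -2 - 7 = -9$)
$N{\left(12 \right)} \left(0 \cdot 5 - 2\right) = - 9 \left(0 \cdot 5 - 2\right) = - 9 \left(0 - 2\right) = \left(-9\right) \left(-2\right) = 18$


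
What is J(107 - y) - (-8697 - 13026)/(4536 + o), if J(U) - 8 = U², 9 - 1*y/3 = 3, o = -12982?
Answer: 66946611/8446 ≈ 7926.4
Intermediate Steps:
y = 18 (y = 27 - 3*3 = 27 - 9 = 18)
J(U) = 8 + U²
J(107 - y) - (-8697 - 13026)/(4536 + o) = (8 + (107 - 1*18)²) - (-8697 - 13026)/(4536 - 12982) = (8 + (107 - 18)²) - (-21723)/(-8446) = (8 + 89²) - (-21723)*(-1)/8446 = (8 + 7921) - 1*21723/8446 = 7929 - 21723/8446 = 66946611/8446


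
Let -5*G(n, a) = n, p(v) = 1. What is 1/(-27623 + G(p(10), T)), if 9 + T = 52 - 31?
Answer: -5/138116 ≈ -3.6201e-5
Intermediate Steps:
T = 12 (T = -9 + (52 - 31) = -9 + 21 = 12)
G(n, a) = -n/5
1/(-27623 + G(p(10), T)) = 1/(-27623 - ⅕*1) = 1/(-27623 - ⅕) = 1/(-138116/5) = -5/138116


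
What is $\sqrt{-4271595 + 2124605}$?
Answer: $i \sqrt{2146990} \approx 1465.3 i$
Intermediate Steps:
$\sqrt{-4271595 + 2124605} = \sqrt{-2146990} = i \sqrt{2146990}$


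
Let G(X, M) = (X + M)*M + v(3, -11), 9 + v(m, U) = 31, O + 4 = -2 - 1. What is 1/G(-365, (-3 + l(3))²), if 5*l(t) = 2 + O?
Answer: -1/5562 ≈ -0.00017979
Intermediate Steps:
O = -7 (O = -4 + (-2 - 1) = -4 - 3 = -7)
v(m, U) = 22 (v(m, U) = -9 + 31 = 22)
l(t) = -1 (l(t) = (2 - 7)/5 = (⅕)*(-5) = -1)
G(X, M) = 22 + M*(M + X) (G(X, M) = (X + M)*M + 22 = (M + X)*M + 22 = M*(M + X) + 22 = 22 + M*(M + X))
1/G(-365, (-3 + l(3))²) = 1/(22 + ((-3 - 1)²)² + (-3 - 1)²*(-365)) = 1/(22 + ((-4)²)² + (-4)²*(-365)) = 1/(22 + 16² + 16*(-365)) = 1/(22 + 256 - 5840) = 1/(-5562) = -1/5562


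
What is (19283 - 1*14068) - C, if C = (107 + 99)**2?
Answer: -37221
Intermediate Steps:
C = 42436 (C = 206**2 = 42436)
(19283 - 1*14068) - C = (19283 - 1*14068) - 1*42436 = (19283 - 14068) - 42436 = 5215 - 42436 = -37221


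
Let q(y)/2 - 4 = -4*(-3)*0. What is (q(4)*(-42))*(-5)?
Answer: 1680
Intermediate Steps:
q(y) = 8 (q(y) = 8 + 2*(-4*(-3)*0) = 8 + 2*(12*0) = 8 + 2*0 = 8 + 0 = 8)
(q(4)*(-42))*(-5) = (8*(-42))*(-5) = -336*(-5) = 1680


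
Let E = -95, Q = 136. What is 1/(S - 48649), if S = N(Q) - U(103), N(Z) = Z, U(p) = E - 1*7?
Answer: -1/48411 ≈ -2.0656e-5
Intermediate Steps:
U(p) = -102 (U(p) = -95 - 1*7 = -95 - 7 = -102)
S = 238 (S = 136 - 1*(-102) = 136 + 102 = 238)
1/(S - 48649) = 1/(238 - 48649) = 1/(-48411) = -1/48411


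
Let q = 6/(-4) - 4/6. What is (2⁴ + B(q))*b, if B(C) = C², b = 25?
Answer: 18625/36 ≈ 517.36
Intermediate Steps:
q = -13/6 (q = 6*(-¼) - 4*⅙ = -3/2 - ⅔ = -13/6 ≈ -2.1667)
(2⁴ + B(q))*b = (2⁴ + (-13/6)²)*25 = (16 + 169/36)*25 = (745/36)*25 = 18625/36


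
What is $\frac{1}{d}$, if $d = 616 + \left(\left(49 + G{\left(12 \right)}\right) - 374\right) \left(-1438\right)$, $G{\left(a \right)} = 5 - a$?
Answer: $\frac{1}{478032} \approx 2.0919 \cdot 10^{-6}$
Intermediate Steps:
$d = 478032$ ($d = 616 + \left(\left(49 + \left(5 - 12\right)\right) - 374\right) \left(-1438\right) = 616 + \left(\left(49 - 7\right) - 374\right) \left(-1438\right) = 616 + \left(42 - 374\right) \left(-1438\right) = 616 - -477416 = 616 + 477416 = 478032$)
$\frac{1}{d} = \frac{1}{478032}$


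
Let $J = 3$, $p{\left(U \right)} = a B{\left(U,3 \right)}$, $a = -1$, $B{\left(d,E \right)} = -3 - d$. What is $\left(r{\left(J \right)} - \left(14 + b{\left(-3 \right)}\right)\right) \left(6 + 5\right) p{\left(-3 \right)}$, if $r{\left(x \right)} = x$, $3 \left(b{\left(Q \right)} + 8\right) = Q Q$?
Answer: $0$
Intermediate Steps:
$b{\left(Q \right)} = -8 + \frac{Q^{2}}{3}$ ($b{\left(Q \right)} = -8 + \frac{Q Q}{3} = -8 + \frac{Q^{2}}{3}$)
$p{\left(U \right)} = 3 + U$ ($p{\left(U \right)} = - (-3 - U) = 3 + U$)
$\left(r{\left(J \right)} - \left(14 + b{\left(-3 \right)}\right)\right) \left(6 + 5\right) p{\left(-3 \right)} = \left(3 - \left(6 + 3\right)\right) \left(6 + 5\right) \left(3 - 3\right) = \left(3 - \left(6 + 3\right)\right) 11 \cdot 0 = \left(3 - 9\right) 0 = \left(-6\right) 0 = 0$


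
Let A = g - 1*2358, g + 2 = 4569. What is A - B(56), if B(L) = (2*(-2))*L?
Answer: 2433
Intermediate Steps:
g = 4567 (g = -2 + 4569 = 4567)
A = 2209 (A = 4567 - 1*2358 = 4567 - 2358 = 2209)
B(L) = -4*L
A - B(56) = 2209 - (-4)*56 = 2209 - 1*(-224) = 2209 + 224 = 2433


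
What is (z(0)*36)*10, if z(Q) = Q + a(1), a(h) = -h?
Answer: -360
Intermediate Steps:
z(Q) = -1 + Q (z(Q) = Q - 1*1 = Q - 1 = -1 + Q)
(z(0)*36)*10 = ((-1 + 0)*36)*10 = -1*36*10 = -36*10 = -360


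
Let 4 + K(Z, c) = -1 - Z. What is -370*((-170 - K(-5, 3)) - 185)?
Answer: 131350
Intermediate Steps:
K(Z, c) = -5 - Z (K(Z, c) = -4 + (-1 - Z) = -5 - Z)
-370*((-170 - K(-5, 3)) - 185) = -370*((-170 - (-5 - 1*(-5))) - 185) = -370*((-170 - (-5 + 5)) - 185) = -370*((-170 - 1*0) - 185) = -370*((-170 + 0) - 185) = -370*(-170 - 185) = -370*(-355) = 131350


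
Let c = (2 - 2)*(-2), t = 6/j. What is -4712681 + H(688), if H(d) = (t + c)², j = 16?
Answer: -301611575/64 ≈ -4.7127e+6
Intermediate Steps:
t = 3/8 (t = 6/16 = 6*(1/16) = 3/8 ≈ 0.37500)
c = 0 (c = 0*(-2) = 0)
H(d) = 9/64 (H(d) = (3/8 + 0)² = (3/8)² = 9/64)
-4712681 + H(688) = -4712681 + 9/64 = -301611575/64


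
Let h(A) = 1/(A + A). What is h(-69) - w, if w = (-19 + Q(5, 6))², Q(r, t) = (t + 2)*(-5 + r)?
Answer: -49819/138 ≈ -361.01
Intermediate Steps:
Q(r, t) = (-5 + r)*(2 + t) (Q(r, t) = (2 + t)*(-5 + r) = (-5 + r)*(2 + t))
w = 361 (w = (-19 + (-10 - 5*6 + 2*5 + 5*6))² = (-19 + (-10 - 30 + 10 + 30))² = (-19 + 0)² = (-19)² = 361)
h(A) = 1/(2*A)
h(-69) - w = (½)/(-69) - 1*361 = (½)*(-1/69) - 361 = -1/138 - 361 = -49819/138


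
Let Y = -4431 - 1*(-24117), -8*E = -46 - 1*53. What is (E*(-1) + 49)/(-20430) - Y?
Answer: -3217480133/163440 ≈ -19686.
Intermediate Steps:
E = 99/8 (E = -(-46 - 1*53)/8 = -(-46 - 53)/8 = -⅛*(-99) = 99/8 ≈ 12.375)
Y = 19686 (Y = -4431 + 24117 = 19686)
(E*(-1) + 49)/(-20430) - Y = ((99/8)*(-1) + 49)/(-20430) - 1*19686 = (-99/8 + 49)*(-1/20430) - 19686 = (293/8)*(-1/20430) - 19686 = -293/163440 - 19686 = -3217480133/163440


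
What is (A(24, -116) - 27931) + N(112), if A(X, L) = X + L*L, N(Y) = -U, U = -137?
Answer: -14314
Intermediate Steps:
N(Y) = 137 (N(Y) = -1*(-137) = 137)
A(X, L) = X + L**2
(A(24, -116) - 27931) + N(112) = ((24 + (-116)**2) - 27931) + 137 = ((24 + 13456) - 27931) + 137 = (13480 - 27931) + 137 = -14451 + 137 = -14314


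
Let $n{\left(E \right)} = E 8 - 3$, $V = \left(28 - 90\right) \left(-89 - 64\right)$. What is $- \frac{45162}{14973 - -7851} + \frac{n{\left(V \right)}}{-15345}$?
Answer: $- \frac{8981519}{1297164} \approx -6.924$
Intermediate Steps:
$V = 9486$ ($V = \left(-62\right) \left(-153\right) = 9486$)
$n{\left(E \right)} = -3 + 8 E$ ($n{\left(E \right)} = 8 E - 3 = -3 + 8 E$)
$- \frac{45162}{14973 - -7851} + \frac{n{\left(V \right)}}{-15345} = - \frac{45162}{14973 - -7851} + \frac{-3 + 8 \cdot 9486}{-15345} = - \frac{45162}{14973 + 7851} + \left(-3 + 75888\right) \left(- \frac{1}{15345}\right) = - \frac{45162}{22824} + 75885 \left(- \frac{1}{15345}\right) = \left(-45162\right) \frac{1}{22824} - \frac{5059}{1023} = - \frac{2509}{1268} - \frac{5059}{1023} = - \frac{8981519}{1297164}$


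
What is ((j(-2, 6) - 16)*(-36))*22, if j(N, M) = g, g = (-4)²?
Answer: 0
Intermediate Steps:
g = 16
j(N, M) = 16
((j(-2, 6) - 16)*(-36))*22 = ((16 - 16)*(-36))*22 = (0*(-36))*22 = 0*22 = 0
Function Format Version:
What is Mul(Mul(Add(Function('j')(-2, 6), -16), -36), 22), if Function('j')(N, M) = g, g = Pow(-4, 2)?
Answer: 0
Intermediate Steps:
g = 16
Function('j')(N, M) = 16
Mul(Mul(Add(Function('j')(-2, 6), -16), -36), 22) = Mul(Mul(Add(16, -16), -36), 22) = Mul(Mul(0, -36), 22) = Mul(0, 22) = 0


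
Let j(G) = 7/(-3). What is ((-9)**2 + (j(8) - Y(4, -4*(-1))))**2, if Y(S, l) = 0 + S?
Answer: 50176/9 ≈ 5575.1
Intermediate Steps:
j(G) = -7/3 (j(G) = 7*(-1/3) = -7/3)
Y(S, l) = S
((-9)**2 + (j(8) - Y(4, -4*(-1))))**2 = ((-9)**2 + (-7/3 - 1*4))**2 = (81 + (-7/3 - 4))**2 = (81 - 19/3)**2 = (224/3)**2 = 50176/9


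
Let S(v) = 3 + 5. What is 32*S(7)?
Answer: 256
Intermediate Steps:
S(v) = 8
32*S(7) = 32*8 = 256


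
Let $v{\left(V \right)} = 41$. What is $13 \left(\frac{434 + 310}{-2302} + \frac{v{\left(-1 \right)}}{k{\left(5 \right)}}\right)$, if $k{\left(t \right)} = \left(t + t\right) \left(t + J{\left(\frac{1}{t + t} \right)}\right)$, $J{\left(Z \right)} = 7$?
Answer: $\frac{33163}{138120} \approx 0.2401$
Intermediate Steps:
$k{\left(t \right)} = 2 t \left(7 + t\right)$ ($k{\left(t \right)} = \left(t + t\right) \left(t + 7\right) = 2 t \left(7 + t\right)$)
$13 \left(\frac{434 + 310}{-2302} + \frac{v{\left(-1 \right)}}{k{\left(5 \right)}}\right) = 13 \left(\frac{434 + 310}{-2302} + \frac{41}{2 \cdot 5 \left(7 + 5\right)}\right) = 13 \left(744 \left(- \frac{1}{2302}\right) + \frac{41}{2 \cdot 5 \cdot 12}\right) = 13 \left(- \frac{372}{1151} + \frac{41}{120}\right) = 13 \cdot \frac{2551}{138120} = \frac{33163}{138120}$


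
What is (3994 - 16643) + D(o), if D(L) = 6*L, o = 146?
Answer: -11773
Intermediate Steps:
(3994 - 16643) + D(o) = (3994 - 16643) + 6*146 = -12649 + 876 = -11773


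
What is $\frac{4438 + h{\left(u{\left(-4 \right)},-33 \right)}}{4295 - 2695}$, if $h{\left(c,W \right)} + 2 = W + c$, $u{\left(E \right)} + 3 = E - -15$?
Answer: $\frac{4411}{1600} \approx 2.7569$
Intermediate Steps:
$u{\left(E \right)} = 12 + E$ ($u{\left(E \right)} = -3 + \left(E - -15\right) = -3 + \left(E + 15\right) = -3 + \left(15 + E\right) = 12 + E$)
$h{\left(c,W \right)} = -2 + W + c$ ($h{\left(c,W \right)} = -2 + \left(W + c\right) = -2 + W + c$)
$\frac{4438 + h{\left(u{\left(-4 \right)},-33 \right)}}{4295 - 2695} = \frac{4438 - 27}{4295 - 2695} = \frac{4438 - 27}{1600} = \left(4438 - 27\right) \frac{1}{1600} = 4411 \cdot \frac{1}{1600} = \frac{4411}{1600}$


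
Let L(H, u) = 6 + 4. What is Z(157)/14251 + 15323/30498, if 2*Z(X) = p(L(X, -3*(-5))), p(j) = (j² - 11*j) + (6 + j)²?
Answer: 222119327/434626998 ≈ 0.51106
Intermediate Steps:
L(H, u) = 10
p(j) = j² + (6 + j)² - 11*j
Z(X) = 123 (Z(X) = (36 + 10 + 2*10²)/2 = (36 + 10 + 2*100)/2 = (36 + 10 + 200)/2 = (½)*246 = 123)
Z(157)/14251 + 15323/30498 = 123/14251 + 15323/30498 = 222119327/434626998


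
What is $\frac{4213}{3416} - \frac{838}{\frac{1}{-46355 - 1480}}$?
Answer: $\frac{136932857893}{3416} \approx 4.0086 \cdot 10^{7}$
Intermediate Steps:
$\frac{4213}{3416} - \frac{838}{\frac{1}{-46355 - 1480}} = 4213 \cdot \frac{1}{3416} - \frac{838}{\frac{1}{-47835}} = \frac{4213}{3416} - \frac{838}{- \frac{1}{47835}} = \frac{4213}{3416} - -40085730 = \frac{4213}{3416} + 40085730 = \frac{136932857893}{3416}$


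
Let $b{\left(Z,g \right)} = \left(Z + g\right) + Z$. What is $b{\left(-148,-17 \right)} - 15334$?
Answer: $-15647$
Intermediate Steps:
$b{\left(Z,g \right)} = g + 2 Z$
$b{\left(-148,-17 \right)} - 15334 = \left(-17 + 2 \left(-148\right)\right) - 15334 = \left(-17 - 296\right) - 15334 = -313 - 15334 = -15647$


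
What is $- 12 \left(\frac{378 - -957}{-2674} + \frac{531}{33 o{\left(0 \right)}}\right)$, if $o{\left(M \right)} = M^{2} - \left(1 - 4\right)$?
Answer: $- \frac{858486}{14707} \approx -58.373$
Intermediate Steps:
$o{\left(M \right)} = 3 + M^{2}$ ($o{\left(M \right)} = M^{2} - -3 = M^{2} + 3 = 3 + M^{2}$)
$- 12 \left(\frac{378 - -957}{-2674} + \frac{531}{33 o{\left(0 \right)}}\right) = - 12 \left(\frac{378 - -957}{-2674} + \frac{531}{33 \left(3 + 0^{2}\right)}\right) = - 12 \left(\left(378 + 957\right) \left(- \frac{1}{2674}\right) + \frac{531}{33 \left(3 + 0\right)}\right) = - 12 \left(1335 \left(- \frac{1}{2674}\right) + \frac{531}{33 \cdot 3}\right) = - 12 \left(- \frac{1335}{2674} + \frac{531}{99}\right) = - 12 \left(- \frac{1335}{2674} + 531 \cdot \frac{1}{99}\right) = - 12 \left(- \frac{1335}{2674} + \frac{59}{11}\right) = \left(-12\right) \frac{143081}{29414} = - \frac{858486}{14707}$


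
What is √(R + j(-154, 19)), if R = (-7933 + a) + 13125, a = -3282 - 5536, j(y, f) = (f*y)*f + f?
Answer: I*√59201 ≈ 243.31*I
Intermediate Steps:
j(y, f) = f + y*f² (j(y, f) = y*f² + f = f + y*f²)
a = -8818
R = -3626 (R = (-7933 - 8818) + 13125 = -16751 + 13125 = -3626)
√(R + j(-154, 19)) = √(-3626 + 19*(1 + 19*(-154))) = √(-3626 + 19*(1 - 2926)) = √(-3626 + 19*(-2925)) = √(-3626 - 55575) = √(-59201) = I*√59201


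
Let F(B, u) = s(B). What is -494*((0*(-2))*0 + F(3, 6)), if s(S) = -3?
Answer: 1482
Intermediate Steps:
F(B, u) = -3
-494*((0*(-2))*0 + F(3, 6)) = -494*((0*(-2))*0 - 3) = -494*(0*0 - 3) = -494*(0 - 3) = -494*(-3) = 1482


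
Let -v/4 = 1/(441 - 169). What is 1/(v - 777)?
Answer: -68/52837 ≈ -0.0012870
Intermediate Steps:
v = -1/68 (v = -4/(441 - 169) = -4/272 = -4*1/272 = -1/68 ≈ -0.014706)
1/(v - 777) = 1/(-1/68 - 777) = 1/(-52837/68) = -68/52837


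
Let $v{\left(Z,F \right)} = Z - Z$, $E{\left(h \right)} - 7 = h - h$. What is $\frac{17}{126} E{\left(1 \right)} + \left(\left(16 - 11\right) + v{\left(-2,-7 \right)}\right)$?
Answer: $\frac{107}{18} \approx 5.9444$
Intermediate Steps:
$E{\left(h \right)} = 7$ ($E{\left(h \right)} = 7 + \left(h - h\right) = 7 + 0 = 7$)
$v{\left(Z,F \right)} = 0$
$\frac{17}{126} E{\left(1 \right)} + \left(\left(16 - 11\right) + v{\left(-2,-7 \right)}\right) = \frac{17}{126} \cdot 7 + \left(\left(16 - 11\right) + 0\right) = 17 \cdot \frac{1}{126} \cdot 7 + \left(5 + 0\right) = \frac{17}{126} \cdot 7 + 5 = \frac{17}{18} + 5 = \frac{107}{18}$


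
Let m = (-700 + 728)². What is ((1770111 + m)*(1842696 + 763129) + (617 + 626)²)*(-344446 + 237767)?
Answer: -492285608174663896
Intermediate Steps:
m = 784 (m = 28² = 784)
((1770111 + m)*(1842696 + 763129) + (617 + 626)²)*(-344446 + 237767) = ((1770111 + 784)*(1842696 + 763129) + (617 + 626)²)*(-344446 + 237767) = (1770895*2605825 + 1243²)*(-106679) = (4614642463375 + 1545049)*(-106679) = 4614644008424*(-106679) = -492285608174663896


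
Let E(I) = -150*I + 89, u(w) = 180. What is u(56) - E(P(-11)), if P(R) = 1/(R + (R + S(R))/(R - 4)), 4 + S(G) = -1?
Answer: 11309/149 ≈ 75.899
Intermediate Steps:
S(G) = -5 (S(G) = -4 - 1 = -5)
P(R) = 1/(R + (-5 + R)/(-4 + R)) (P(R) = 1/(R + (R - 5)/(R - 4)) = 1/(R + (-5 + R)/(-4 + R)))
E(I) = 89 - 150*I
u(56) - E(P(-11)) = 180 - (89 - 150*(4 - 1*(-11))/(5 - 1*(-11)² + 3*(-11))) = 180 - (89 - 150*(4 + 11)/(5 - 1*121 - 33)) = 180 - (89 - 150*15/(5 - 121 - 33)) = 180 - (89 - 150*15/(-149)) = 180 - (89 - (-150)*15/149) = 180 - (89 - 150*(-15/149)) = 180 - (89 + 2250/149) = 180 - 1*15511/149 = 180 - 15511/149 = 11309/149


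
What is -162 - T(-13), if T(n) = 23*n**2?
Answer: -4049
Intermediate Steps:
-162 - T(-13) = -162 - 23*(-13)**2 = -162 - 23*169 = -162 - 1*3887 = -162 - 3887 = -4049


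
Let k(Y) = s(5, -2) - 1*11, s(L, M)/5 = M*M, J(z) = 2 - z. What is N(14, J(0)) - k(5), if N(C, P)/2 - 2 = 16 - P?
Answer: 23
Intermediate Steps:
s(L, M) = 5*M² (s(L, M) = 5*(M*M) = 5*M²)
k(Y) = 9 (k(Y) = 5*(-2)² - 1*11 = 5*4 - 11 = 20 - 11 = 9)
N(C, P) = 36 - 2*P (N(C, P) = 4 + 2*(16 - P) = 4 + (32 - 2*P) = 36 - 2*P)
N(14, J(0)) - k(5) = (36 - 2*(2 - 1*0)) - 1*9 = (36 - 2*(2 + 0)) - 9 = (36 - 2*2) - 9 = (36 - 4) - 9 = 32 - 9 = 23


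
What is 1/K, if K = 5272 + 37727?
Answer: 1/42999 ≈ 2.3256e-5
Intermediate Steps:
K = 42999
1/K = 1/42999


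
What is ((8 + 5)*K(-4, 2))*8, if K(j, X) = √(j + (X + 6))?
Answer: 208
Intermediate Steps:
K(j, X) = √(6 + X + j) (K(j, X) = √(j + (6 + X)) = √(6 + X + j))
((8 + 5)*K(-4, 2))*8 = ((8 + 5)*√(6 + 2 - 4))*8 = (13*√4)*8 = (13*2)*8 = 26*8 = 208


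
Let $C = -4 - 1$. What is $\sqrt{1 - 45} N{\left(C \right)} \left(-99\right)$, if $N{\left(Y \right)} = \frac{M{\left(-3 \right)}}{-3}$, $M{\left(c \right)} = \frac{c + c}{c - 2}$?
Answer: $\frac{396 i \sqrt{11}}{5} \approx 262.68 i$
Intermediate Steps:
$C = -5$ ($C = -4 - 1 = -5$)
$M{\left(c \right)} = \frac{2 c}{-2 + c}$
$N{\left(Y \right)} = - \frac{2}{5}$ ($N{\left(Y \right)} = \frac{2 \left(-3\right) \frac{1}{-2 - 3}}{-3} = 2 \left(-3\right) \frac{1}{-5} \left(- \frac{1}{3}\right) = 2 \left(-3\right) \left(- \frac{1}{5}\right) \left(- \frac{1}{3}\right) = \frac{6}{5} \left(- \frac{1}{3}\right) = - \frac{2}{5}$)
$\sqrt{1 - 45} N{\left(C \right)} \left(-99\right) = \sqrt{1 - 45} \left(- \frac{2}{5}\right) \left(-99\right) = \sqrt{-44} \left(- \frac{2}{5}\right) \left(-99\right) = 2 i \sqrt{11} \left(- \frac{2}{5}\right) \left(-99\right) = - \frac{4 i \sqrt{11}}{5} \left(-99\right) = \frac{396 i \sqrt{11}}{5}$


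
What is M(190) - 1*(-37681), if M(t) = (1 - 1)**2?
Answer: 37681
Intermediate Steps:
M(t) = 0 (M(t) = 0**2 = 0)
M(190) - 1*(-37681) = 0 - 1*(-37681) = 0 + 37681 = 37681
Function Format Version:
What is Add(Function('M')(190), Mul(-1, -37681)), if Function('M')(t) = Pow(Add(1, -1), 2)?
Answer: 37681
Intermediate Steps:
Function('M')(t) = 0 (Function('M')(t) = Pow(0, 2) = 0)
Add(Function('M')(190), Mul(-1, -37681)) = Add(0, Mul(-1, -37681)) = Add(0, 37681) = 37681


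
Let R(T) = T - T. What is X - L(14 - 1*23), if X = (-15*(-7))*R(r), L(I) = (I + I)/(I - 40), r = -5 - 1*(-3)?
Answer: -18/49 ≈ -0.36735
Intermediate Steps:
r = -2 (r = -5 + 3 = -2)
L(I) = 2*I/(-40 + I) (L(I) = (2*I)/(-40 + I) = 2*I/(-40 + I))
R(T) = 0
X = 0 (X = -15*(-7)*0 = 105*0 = 0)
X - L(14 - 1*23) = 0 - 2*(14 - 1*23)/(-40 + (14 - 1*23)) = 0 - 2*(14 - 23)/(-40 + (14 - 23)) = 0 - 2*(-9)/(-40 - 9) = 0 - 2*(-9)/(-49) = 0 - 2*(-9)*(-1)/49 = 0 - 1*18/49 = 0 - 18/49 = -18/49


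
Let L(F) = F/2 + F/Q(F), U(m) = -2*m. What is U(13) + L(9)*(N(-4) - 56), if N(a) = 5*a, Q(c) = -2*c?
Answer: -330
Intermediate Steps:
L(F) = -½ + F/2 (L(F) = F/2 + F/((-2*F)) = F*(½) + F*(-1/(2*F)) = F/2 - ½ = -½ + F/2)
U(13) + L(9)*(N(-4) - 56) = -2*13 + (-½ + (½)*9)*(5*(-4) - 56) = -26 + (-½ + 9/2)*(-20 - 56) = -26 + 4*(-76) = -26 - 304 = -330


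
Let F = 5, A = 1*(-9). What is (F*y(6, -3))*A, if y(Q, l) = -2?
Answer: 90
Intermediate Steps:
A = -9
(F*y(6, -3))*A = (5*(-2))*(-9) = -10*(-9) = 90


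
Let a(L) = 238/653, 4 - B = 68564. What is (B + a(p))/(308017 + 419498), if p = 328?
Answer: -44769442/475067295 ≈ -0.094238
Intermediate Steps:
B = -68560 (B = 4 - 1*68564 = 4 - 68564 = -68560)
a(L) = 238/653 (a(L) = 238*(1/653) = 238/653)
(B + a(p))/(308017 + 419498) = (-68560 + 238/653)/(308017 + 419498) = -44769442/653/727515 = -44769442/653*1/727515 = -44769442/475067295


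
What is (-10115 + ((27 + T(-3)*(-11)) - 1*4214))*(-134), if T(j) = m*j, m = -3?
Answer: 1929734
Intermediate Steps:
T(j) = -3*j
(-10115 + ((27 + T(-3)*(-11)) - 1*4214))*(-134) = (-10115 + ((27 - 3*(-3)*(-11)) - 1*4214))*(-134) = (-10115 + ((27 + 9*(-11)) - 4214))*(-134) = (-10115 + ((27 - 99) - 4214))*(-134) = (-10115 + (-72 - 4214))*(-134) = (-10115 - 4286)*(-134) = -14401*(-134) = 1929734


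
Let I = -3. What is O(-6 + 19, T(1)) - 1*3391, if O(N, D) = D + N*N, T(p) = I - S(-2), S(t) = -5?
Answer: -3220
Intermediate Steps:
T(p) = 2 (T(p) = -3 - 1*(-5) = -3 + 5 = 2)
O(N, D) = D + N²
O(-6 + 19, T(1)) - 1*3391 = (2 + (-6 + 19)²) - 1*3391 = (2 + 13²) - 3391 = (2 + 169) - 3391 = 171 - 3391 = -3220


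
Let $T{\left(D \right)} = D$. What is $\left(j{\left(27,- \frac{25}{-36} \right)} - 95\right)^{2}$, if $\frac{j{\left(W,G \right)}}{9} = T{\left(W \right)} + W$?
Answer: $152881$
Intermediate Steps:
$j{\left(W,G \right)} = 18 W$ ($j{\left(W,G \right)} = 9 \left(W + W\right) = 9 \cdot 2 W = 18 W$)
$\left(j{\left(27,- \frac{25}{-36} \right)} - 95\right)^{2} = \left(18 \cdot 27 - 95\right)^{2} = \left(486 - 95\right)^{2} = 391^{2} = 152881$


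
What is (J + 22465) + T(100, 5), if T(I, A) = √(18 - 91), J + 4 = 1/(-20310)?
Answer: 456182909/20310 + I*√73 ≈ 22461.0 + 8.544*I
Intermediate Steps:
J = -81241/20310 (J = -4 + 1/(-20310) = -4 - 1/20310 = -81241/20310 ≈ -4.0000)
T(I, A) = I*√73 (T(I, A) = √(-73) = I*√73)
(J + 22465) + T(100, 5) = (-81241/20310 + 22465) + I*√73 = 456182909/20310 + I*√73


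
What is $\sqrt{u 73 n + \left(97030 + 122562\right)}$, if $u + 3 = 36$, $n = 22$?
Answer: $\sqrt{272590} \approx 522.1$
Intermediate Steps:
$u = 33$ ($u = -3 + 36 = 33$)
$\sqrt{u 73 n + \left(97030 + 122562\right)} = \sqrt{33 \cdot 73 \cdot 22 + \left(97030 + 122562\right)} = \sqrt{2409 \cdot 22 + 219592} = \sqrt{52998 + 219592} = \sqrt{272590}$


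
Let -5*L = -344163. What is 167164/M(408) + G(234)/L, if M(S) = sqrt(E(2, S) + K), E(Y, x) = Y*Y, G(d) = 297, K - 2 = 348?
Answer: 495/114721 + 83582*sqrt(354)/177 ≈ 8884.7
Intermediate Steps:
K = 350 (K = 2 + 348 = 350)
E(Y, x) = Y**2
M(S) = sqrt(354) (M(S) = sqrt(2**2 + 350) = sqrt(4 + 350) = sqrt(354))
L = 344163/5 (L = -1/5*(-344163) = 344163/5 ≈ 68833.)
167164/M(408) + G(234)/L = 167164/(sqrt(354)) + 297/(344163/5) = 167164*(sqrt(354)/354) + 297*(5/344163) = 83582*sqrt(354)/177 + 495/114721 = 495/114721 + 83582*sqrt(354)/177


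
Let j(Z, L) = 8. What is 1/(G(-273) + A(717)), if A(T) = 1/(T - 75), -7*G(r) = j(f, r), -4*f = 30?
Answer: -4494/5129 ≈ -0.87619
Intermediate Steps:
f = -15/2 (f = -¼*30 = -15/2 ≈ -7.5000)
G(r) = -8/7 (G(r) = -⅐*8 = -8/7)
A(T) = 1/(-75 + T)
1/(G(-273) + A(717)) = 1/(-8/7 + 1/(-75 + 717)) = 1/(-8/7 + 1/642) = 1/(-5129/4494) = -4494/5129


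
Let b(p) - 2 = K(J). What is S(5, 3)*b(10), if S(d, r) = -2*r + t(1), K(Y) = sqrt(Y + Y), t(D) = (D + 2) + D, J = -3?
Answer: -4 - 2*I*sqrt(6) ≈ -4.0 - 4.899*I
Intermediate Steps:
t(D) = 2 + 2*D (t(D) = (2 + D) + D = 2 + 2*D)
K(Y) = sqrt(2)*sqrt(Y) (K(Y) = sqrt(2*Y) = sqrt(2)*sqrt(Y))
b(p) = 2 + I*sqrt(6) (b(p) = 2 + sqrt(2)*sqrt(-3) = 2 + sqrt(2)*(I*sqrt(3)) = 2 + I*sqrt(6))
S(d, r) = 4 - 2*r (S(d, r) = -2*r + (2 + 2*1) = -2*r + (2 + 2) = -2*r + 4 = 4 - 2*r)
S(5, 3)*b(10) = (4 - 2*3)*(2 + I*sqrt(6)) = (4 - 6)*(2 + I*sqrt(6)) = -2*(2 + I*sqrt(6)) = -4 - 2*I*sqrt(6)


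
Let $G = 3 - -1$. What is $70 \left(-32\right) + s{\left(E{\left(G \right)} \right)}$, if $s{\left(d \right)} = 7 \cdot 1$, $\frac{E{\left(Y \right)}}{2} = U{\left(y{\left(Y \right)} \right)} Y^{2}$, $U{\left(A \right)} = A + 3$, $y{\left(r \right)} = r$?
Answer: $-2233$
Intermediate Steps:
$U{\left(A \right)} = 3 + A$
$G = 4$ ($G = 3 + 1 = 4$)
$E{\left(Y \right)} = 2 Y^{2} \left(3 + Y\right)$ ($E{\left(Y \right)} = 2 \left(3 + Y\right) Y^{2} = 2 Y^{2} \left(3 + Y\right)$)
$s{\left(d \right)} = 7$
$70 \left(-32\right) + s{\left(E{\left(G \right)} \right)} = 70 \left(-32\right) + 7 = -2240 + 7 = -2233$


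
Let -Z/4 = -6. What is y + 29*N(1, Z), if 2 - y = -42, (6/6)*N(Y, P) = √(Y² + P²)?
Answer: 44 + 29*√577 ≈ 740.60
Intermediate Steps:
Z = 24 (Z = -4*(-6) = 24)
N(Y, P) = √(P² + Y²) (N(Y, P) = √(Y² + P²) = √(P² + Y²))
y = 44 (y = 2 - 1*(-42) = 2 + 42 = 44)
y + 29*N(1, Z) = 44 + 29*√(24² + 1²) = 44 + 29*√(576 + 1) = 44 + 29*√577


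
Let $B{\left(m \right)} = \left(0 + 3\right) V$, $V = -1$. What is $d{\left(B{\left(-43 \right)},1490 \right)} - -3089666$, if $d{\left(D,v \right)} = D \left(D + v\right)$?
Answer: $3085205$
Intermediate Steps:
$B{\left(m \right)} = -3$ ($B{\left(m \right)} = \left(0 + 3\right) \left(-1\right) = 3 \left(-1\right) = -3$)
$d{\left(B{\left(-43 \right)},1490 \right)} - -3089666 = - 3 \left(-3 + 1490\right) - -3089666 = \left(-3\right) 1487 + 3089666 = -4461 + 3089666 = 3085205$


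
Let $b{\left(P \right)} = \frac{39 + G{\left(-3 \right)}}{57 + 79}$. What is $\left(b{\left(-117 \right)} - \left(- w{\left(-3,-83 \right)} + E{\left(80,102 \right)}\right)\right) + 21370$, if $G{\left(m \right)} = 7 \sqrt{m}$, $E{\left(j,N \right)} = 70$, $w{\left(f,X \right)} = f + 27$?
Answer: $\frac{2900103}{136} + \frac{7 i \sqrt{3}}{136} \approx 21324.0 + 0.08915 i$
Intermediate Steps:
$w{\left(f,X \right)} = 27 + f$
$b{\left(P \right)} = \frac{39}{136} + \frac{7 i \sqrt{3}}{136}$ ($b{\left(P \right)} = \frac{39 + 7 \sqrt{-3}}{57 + 79} = \frac{39 + 7 i \sqrt{3}}{136} = \left(39 + 7 i \sqrt{3}\right) \frac{1}{136} = \frac{39}{136} + \frac{7 i \sqrt{3}}{136}$)
$\left(b{\left(-117 \right)} - \left(- w{\left(-3,-83 \right)} + E{\left(80,102 \right)}\right)\right) + 21370 = \left(\left(\frac{39}{136} + \frac{7 i \sqrt{3}}{136}\right) + \left(\left(27 - 3\right) - 70\right)\right) + 21370 = \left(\left(\frac{39}{136} + \frac{7 i \sqrt{3}}{136}\right) + \left(24 - 70\right)\right) + 21370 = \left(\left(\frac{39}{136} + \frac{7 i \sqrt{3}}{136}\right) - 46\right) + 21370 = \left(- \frac{6217}{136} + \frac{7 i \sqrt{3}}{136}\right) + 21370 = \frac{2900103}{136} + \frac{7 i \sqrt{3}}{136}$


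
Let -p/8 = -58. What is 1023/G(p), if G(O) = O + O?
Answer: 1023/928 ≈ 1.1024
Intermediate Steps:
p = 464 (p = -8*(-58) = 464)
G(O) = 2*O
1023/G(p) = 1023/((2*464)) = 1023/928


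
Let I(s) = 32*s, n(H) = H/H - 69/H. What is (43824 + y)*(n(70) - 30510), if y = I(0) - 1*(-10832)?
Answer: -8337768896/5 ≈ -1.6676e+9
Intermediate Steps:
n(H) = 1 - 69/H
y = 10832 (y = 32*0 - 1*(-10832) = 0 + 10832 = 10832)
(43824 + y)*(n(70) - 30510) = (43824 + 10832)*((-69 + 70)/70 - 30510) = 54656*((1/70)*1 - 30510) = 54656*(1/70 - 30510) = 54656*(-2135699/70) = -8337768896/5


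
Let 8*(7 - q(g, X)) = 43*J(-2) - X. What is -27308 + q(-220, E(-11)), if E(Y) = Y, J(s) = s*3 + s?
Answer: -218075/8 ≈ -27259.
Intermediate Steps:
J(s) = 4*s (J(s) = 3*s + s = 4*s)
q(g, X) = 50 + X/8 (q(g, X) = 7 - (43*(4*(-2)) - X)/8 = 7 - (43*(-8) - X)/8 = 7 - (-344 - X)/8 = 7 + (43 + X/8) = 50 + X/8)
-27308 + q(-220, E(-11)) = -27308 + (50 + (⅛)*(-11)) = -27308 + (50 - 11/8) = -27308 + 389/8 = -218075/8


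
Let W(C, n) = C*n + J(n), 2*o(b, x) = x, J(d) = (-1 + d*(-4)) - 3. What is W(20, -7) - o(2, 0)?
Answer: -116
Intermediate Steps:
J(d) = -4 - 4*d (J(d) = (-1 - 4*d) - 3 = -4 - 4*d)
o(b, x) = x/2
W(C, n) = -4 - 4*n + C*n (W(C, n) = C*n + (-4 - 4*n) = -4 - 4*n + C*n)
W(20, -7) - o(2, 0) = (-4 - 4*(-7) + 20*(-7)) - 0/2 = (-4 + 28 - 140) - 1*0 = -116 + 0 = -116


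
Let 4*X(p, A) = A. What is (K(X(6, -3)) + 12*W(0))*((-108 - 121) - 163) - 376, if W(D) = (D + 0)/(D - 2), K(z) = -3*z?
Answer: -1258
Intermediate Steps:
X(p, A) = A/4
W(D) = D/(-2 + D)
(K(X(6, -3)) + 12*W(0))*((-108 - 121) - 163) - 376 = (-3*(-3)/4 + 12*(0/(-2 + 0)))*((-108 - 121) - 163) - 376 = (-3*(-¾) + 12*(0/(-2)))*(-229 - 163) - 376 = (9/4 + 12*(0*(-½)))*(-392) - 376 = (9/4 + 12*0)*(-392) - 376 = (9/4 + 0)*(-392) - 376 = (9/4)*(-392) - 376 = -882 - 376 = -1258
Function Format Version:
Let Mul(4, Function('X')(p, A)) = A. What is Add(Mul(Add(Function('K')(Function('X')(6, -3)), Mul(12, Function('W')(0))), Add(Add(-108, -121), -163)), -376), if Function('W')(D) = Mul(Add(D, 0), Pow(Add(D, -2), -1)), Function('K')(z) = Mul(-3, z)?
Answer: -1258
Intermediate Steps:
Function('X')(p, A) = Mul(Rational(1, 4), A)
Function('W')(D) = Mul(D, Pow(Add(-2, D), -1))
Add(Mul(Add(Function('K')(Function('X')(6, -3)), Mul(12, Function('W')(0))), Add(Add(-108, -121), -163)), -376) = Add(Mul(Add(Mul(-3, Mul(Rational(1, 4), -3)), Mul(12, Mul(0, Pow(Add(-2, 0), -1)))), Add(Add(-108, -121), -163)), -376) = Add(Mul(Add(Mul(-3, Rational(-3, 4)), Mul(12, Mul(0, Pow(-2, -1)))), Add(-229, -163)), -376) = Add(Mul(Add(Rational(9, 4), Mul(12, Mul(0, Rational(-1, 2)))), -392), -376) = Add(Mul(Add(Rational(9, 4), Mul(12, 0)), -392), -376) = Add(Mul(Add(Rational(9, 4), 0), -392), -376) = Add(Mul(Rational(9, 4), -392), -376) = Add(-882, -376) = -1258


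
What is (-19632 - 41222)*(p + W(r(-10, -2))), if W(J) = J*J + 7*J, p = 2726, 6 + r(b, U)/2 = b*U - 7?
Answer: -183779080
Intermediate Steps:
r(b, U) = -26 + 2*U*b (r(b, U) = -12 + 2*(b*U - 7) = -12 + 2*(U*b - 7) = -12 + 2*(-7 + U*b) = -12 + (-14 + 2*U*b) = -26 + 2*U*b)
W(J) = J**2 + 7*J
(-19632 - 41222)*(p + W(r(-10, -2))) = (-19632 - 41222)*(2726 + (-26 + 2*(-2)*(-10))*(7 + (-26 + 2*(-2)*(-10)))) = -60854*(2726 + (-26 + 40)*(7 + (-26 + 40))) = -60854*(2726 + 14*(7 + 14)) = -60854*(2726 + 14*21) = -60854*(2726 + 294) = -60854*3020 = -183779080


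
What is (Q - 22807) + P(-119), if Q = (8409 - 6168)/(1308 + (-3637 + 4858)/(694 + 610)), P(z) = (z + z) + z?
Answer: -13178206876/568951 ≈ -23162.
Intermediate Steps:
P(z) = 3*z (P(z) = 2*z + z = 3*z)
Q = 974088/568951 (Q = 2241/(1308 + 1221/1304) = 2241/(1706853/1304) = 2241*(1304/1706853) = 974088/568951 ≈ 1.7121)
(Q - 22807) + P(-119) = (974088/568951 - 22807) + 3*(-119) = -12975091369/568951 - 357 = -13178206876/568951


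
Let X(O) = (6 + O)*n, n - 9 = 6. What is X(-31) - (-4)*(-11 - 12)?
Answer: -467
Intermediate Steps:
n = 15 (n = 9 + 6 = 15)
X(O) = 90 + 15*O (X(O) = (6 + O)*15 = 90 + 15*O)
X(-31) - (-4)*(-11 - 12) = (90 + 15*(-31)) - (-4)*(-11 - 12) = (90 - 465) - (-4)*(-23) = -375 - 1*92 = -375 - 92 = -467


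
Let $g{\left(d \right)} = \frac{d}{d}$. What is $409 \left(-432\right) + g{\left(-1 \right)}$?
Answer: $-176687$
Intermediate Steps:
$g{\left(d \right)} = 1$
$409 \left(-432\right) + g{\left(-1 \right)} = 409 \left(-432\right) + 1 = -176688 + 1 = -176687$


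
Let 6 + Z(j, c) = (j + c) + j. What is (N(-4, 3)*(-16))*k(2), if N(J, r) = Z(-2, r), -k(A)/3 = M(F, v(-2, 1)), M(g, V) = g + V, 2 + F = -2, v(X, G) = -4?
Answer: 2688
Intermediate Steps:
F = -4 (F = -2 - 2 = -4)
M(g, V) = V + g
k(A) = 24 (k(A) = -3*(-4 - 4) = -3*(-8) = 24)
Z(j, c) = -6 + c + 2*j (Z(j, c) = -6 + ((j + c) + j) = -6 + ((c + j) + j) = -6 + (c + 2*j) = -6 + c + 2*j)
N(J, r) = -10 + r (N(J, r) = -6 + r + 2*(-2) = -6 + r - 4 = -10 + r)
(N(-4, 3)*(-16))*k(2) = ((-10 + 3)*(-16))*24 = -7*(-16)*24 = 112*24 = 2688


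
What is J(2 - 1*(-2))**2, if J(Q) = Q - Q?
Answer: 0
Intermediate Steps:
J(Q) = 0
J(2 - 1*(-2))**2 = 0**2 = 0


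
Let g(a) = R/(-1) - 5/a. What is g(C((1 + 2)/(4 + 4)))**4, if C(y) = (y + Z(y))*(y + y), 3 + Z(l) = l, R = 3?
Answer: 1/531441 ≈ 1.8817e-6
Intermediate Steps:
Z(l) = -3 + l
C(y) = 2*y*(-3 + 2*y) (C(y) = (y + (-3 + y))*(y + y) = (-3 + 2*y)*(2*y) = 2*y*(-3 + 2*y))
g(a) = -3 - 5/a (g(a) = 3/(-1) - 5/a = 3*(-1) - 5/a = -3 - 5/a)
g(C((1 + 2)/(4 + 4)))**4 = (-3 - 5*(4 + 4)/(2*(1 + 2)*(-3 + 2*((1 + 2)/(4 + 4)))))**4 = (-3 - 5*4/(3*(-3 + 2*(3/8))))**4 = (-3 - 5*4/(3*(-3 + 3/4)))**4 = (-3 - 5/(2*(3/8)*(-9/4)))**4 = (-3 - 5/(-27/16))**4 = (-3 - 5*(-16/27))**4 = (-3 + 80/27)**4 = (-1/27)**4 = 1/531441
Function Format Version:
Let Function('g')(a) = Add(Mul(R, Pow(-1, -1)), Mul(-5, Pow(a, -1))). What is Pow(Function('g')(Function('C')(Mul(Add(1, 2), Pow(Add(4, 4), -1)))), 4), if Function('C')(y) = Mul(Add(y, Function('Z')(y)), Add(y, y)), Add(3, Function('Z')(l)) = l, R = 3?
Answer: Rational(1, 531441) ≈ 1.8817e-6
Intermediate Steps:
Function('Z')(l) = Add(-3, l)
Function('C')(y) = Mul(2, y, Add(-3, Mul(2, y))) (Function('C')(y) = Mul(Add(y, Add(-3, y)), Add(y, y)) = Mul(Add(-3, Mul(2, y)), Mul(2, y)) = Mul(2, y, Add(-3, Mul(2, y))))
Function('g')(a) = Add(-3, Mul(-5, Pow(a, -1))) (Function('g')(a) = Add(Mul(3, Pow(-1, -1)), Mul(-5, Pow(a, -1))) = Add(Mul(3, -1), Mul(-5, Pow(a, -1))) = Add(-3, Mul(-5, Pow(a, -1))))
Pow(Function('g')(Function('C')(Mul(Add(1, 2), Pow(Add(4, 4), -1)))), 4) = Pow(Add(-3, Mul(-5, Pow(Mul(2, Mul(Add(1, 2), Pow(Add(4, 4), -1)), Add(-3, Mul(2, Mul(Add(1, 2), Pow(Add(4, 4), -1))))), -1))), 4) = Pow(Add(-3, Mul(-5, Pow(Mul(2, Mul(3, Pow(8, -1)), Add(-3, Mul(2, Mul(3, Pow(8, -1))))), -1))), 4) = Pow(Add(-3, Mul(-5, Pow(Mul(2, Mul(3, Rational(1, 8)), Add(-3, Mul(2, Mul(3, Rational(1, 8))))), -1))), 4) = Pow(Add(-3, Mul(-5, Pow(Mul(2, Rational(3, 8), Add(-3, Mul(2, Rational(3, 8)))), -1))), 4) = Pow(Add(-3, Mul(-5, Pow(Mul(2, Rational(3, 8), Add(-3, Rational(3, 4))), -1))), 4) = Pow(Add(-3, Mul(-5, Pow(Mul(2, Rational(3, 8), Rational(-9, 4)), -1))), 4) = Pow(Add(-3, Mul(-5, Pow(Rational(-27, 16), -1))), 4) = Pow(Add(-3, Mul(-5, Rational(-16, 27))), 4) = Pow(Add(-3, Rational(80, 27)), 4) = Pow(Rational(-1, 27), 4) = Rational(1, 531441)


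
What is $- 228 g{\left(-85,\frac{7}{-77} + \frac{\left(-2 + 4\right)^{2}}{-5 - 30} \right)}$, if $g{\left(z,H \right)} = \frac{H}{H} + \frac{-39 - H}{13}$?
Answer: $\frac{2264268}{5005} \approx 452.4$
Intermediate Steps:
$g{\left(z,H \right)} = -2 - \frac{H}{13}$ ($g{\left(z,H \right)} = 1 + \left(-39 - H\right) \frac{1}{13} = 1 - \left(3 + \frac{H}{13}\right) = -2 - \frac{H}{13}$)
$- 228 g{\left(-85,\frac{7}{-77} + \frac{\left(-2 + 4\right)^{2}}{-5 - 30} \right)} = - 228 \left(-2 - \frac{\frac{7}{-77} + \frac{\left(-2 + 4\right)^{2}}{-5 - 30}}{13}\right) = - 228 \left(-2 - \frac{7 \left(- \frac{1}{77}\right) + \frac{2^{2}}{-35}}{13}\right) = - 228 \left(-2 - \frac{- \frac{1}{11} + 4 \left(- \frac{1}{35}\right)}{13}\right) = - 228 \left(-2 - \frac{- \frac{1}{11} - \frac{4}{35}}{13}\right) = - 228 \left(-2 - - \frac{79}{5005}\right) = - 228 \left(-2 + \frac{79}{5005}\right) = \left(-228\right) \left(- \frac{9931}{5005}\right) = \frac{2264268}{5005}$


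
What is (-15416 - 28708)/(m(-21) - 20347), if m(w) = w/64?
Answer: 2823936/1302229 ≈ 2.1685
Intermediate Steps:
m(w) = w/64 (m(w) = w*(1/64) = w/64)
(-15416 - 28708)/(m(-21) - 20347) = (-15416 - 28708)/((1/64)*(-21) - 20347) = -44124/(-21/64 - 20347) = -44124/(-1302229/64) = -44124*(-64/1302229) = 2823936/1302229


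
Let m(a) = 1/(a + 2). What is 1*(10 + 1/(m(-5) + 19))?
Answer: 563/56 ≈ 10.054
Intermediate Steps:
m(a) = 1/(2 + a)
1*(10 + 1/(m(-5) + 19)) = 1*(10 + 1/(1/(2 - 5) + 19)) = 1*(10 + 1/(1/(-3) + 19)) = 1*(10 + 1/(-⅓ + 19)) = 1*(10 + 1/(56/3)) = 1*(10 + 3/56) = 1*(563/56) = 563/56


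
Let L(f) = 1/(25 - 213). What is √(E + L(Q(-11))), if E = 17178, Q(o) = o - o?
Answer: √151784761/94 ≈ 131.06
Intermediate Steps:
Q(o) = 0
L(f) = -1/188 (L(f) = 1/(-188) = -1/188)
√(E + L(Q(-11))) = √(17178 - 1/188) = √(3229463/188) = √151784761/94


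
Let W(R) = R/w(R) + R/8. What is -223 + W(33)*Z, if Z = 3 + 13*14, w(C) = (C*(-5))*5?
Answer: 21309/40 ≈ 532.72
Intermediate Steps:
w(C) = -25*C (w(C) = -5*C*5 = -25*C)
W(R) = -1/25 + R/8 (W(R) = R/((-25*R)) + R/8 = R*(-1/(25*R)) + R*(⅛) = -1/25 + R/8)
Z = 185 (Z = 3 + 182 = 185)
-223 + W(33)*Z = -223 + (-1/25 + (⅛)*33)*185 = -223 + (-1/25 + 33/8)*185 = -223 + (817/200)*185 = -223 + 30229/40 = 21309/40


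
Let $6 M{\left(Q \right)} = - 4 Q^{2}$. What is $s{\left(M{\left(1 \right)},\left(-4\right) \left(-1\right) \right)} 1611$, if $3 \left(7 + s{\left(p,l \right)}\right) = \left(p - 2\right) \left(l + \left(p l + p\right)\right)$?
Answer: $- \frac{36695}{3} \approx -12232.0$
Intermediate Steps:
$M{\left(Q \right)} = - \frac{2 Q^{2}}{3}$ ($M{\left(Q \right)} = \frac{\left(-4\right) Q^{2}}{6} = - \frac{2 Q^{2}}{3}$)
$s{\left(p,l \right)} = -7 + \frac{\left(-2 + p\right) \left(l + p + l p\right)}{3}$ ($s{\left(p,l \right)} = -7 + \frac{\left(p - 2\right) \left(l + \left(p l + p\right)\right)}{3} = -7 + \frac{\left(-2 + p\right) \left(l + \left(l p + p\right)\right)}{3} = -7 + \frac{\left(-2 + p\right) \left(l + \left(p + l p\right)\right)}{3} = -7 + \frac{\left(-2 + p\right) \left(l + p + l p\right)}{3}$)
$s{\left(M{\left(1 \right)},\left(-4\right) \left(-1\right) \right)} 1611 = \left(-7 - \frac{2 \left(\left(-4\right) \left(-1\right)\right)}{3} - \frac{2 \left(- \frac{2 \cdot 1^{2}}{3}\right)}{3} + \frac{\left(- \frac{2 \cdot 1^{2}}{3}\right)^{2}}{3} - \frac{\left(-4\right) \left(-1\right) \left(- \frac{2 \cdot 1^{2}}{3}\right)}{3} + \frac{\left(-4\right) \left(-1\right) \left(- \frac{2 \cdot 1^{2}}{3}\right)^{2}}{3}\right) 1611 = \left(-7 - \frac{8}{3} - \frac{2 \left(\left(- \frac{2}{3}\right) 1\right)}{3} + \frac{\left(\left(- \frac{2}{3}\right) 1\right)^{2}}{3} - \frac{4 \left(\left(- \frac{2}{3}\right) 1\right)}{3} + \frac{1}{3} \cdot 4 \left(\left(- \frac{2}{3}\right) 1\right)^{2}\right) 1611 = \left(-7 - \frac{8}{3} - - \frac{4}{9} + \frac{\left(- \frac{2}{3}\right)^{2}}{3} - \frac{4}{3} \left(- \frac{2}{3}\right) + \frac{1}{3} \cdot 4 \left(- \frac{2}{3}\right)^{2}\right) 1611 = \left(-7 - \frac{8}{3} + \frac{4}{9} + \frac{1}{3} \cdot \frac{4}{9} + \frac{8}{9} + \frac{1}{3} \cdot 4 \cdot \frac{4}{9}\right) 1611 = \left(-7 - \frac{8}{3} + \frac{4}{9} + \frac{4}{27} + \frac{8}{9} + \frac{16}{27}\right) 1611 = \left(- \frac{205}{27}\right) 1611 = - \frac{36695}{3}$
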